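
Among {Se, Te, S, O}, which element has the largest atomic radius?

O is in period 2, group 16; S is in period 3, group 16; Se is in period 4, group 16; Te is in period 5, group 16.
Across a period the added protons contract the valence shell; down a group each new principal shell makes the atom larger.
All are in group 16, so atomic radius increases down the group.
The largest atomic radius among these belongs to Te.

Te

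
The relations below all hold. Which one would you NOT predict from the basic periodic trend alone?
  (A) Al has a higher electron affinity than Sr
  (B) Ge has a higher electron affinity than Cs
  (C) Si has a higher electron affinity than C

The general trend: electron affinity increases across a period and decreases down a group.
(A) Al (period 3, group 13) vs Sr (period 5, group 2): the stated order agrees with the simple trend.
(B) Ge (period 4, group 14) vs Cs (period 6, group 1): the stated order agrees with the simple trend.
(C) Si (period 3, group 14) vs C (period 2, group 14): the stated order contradicts the simple trend.
The exception is (C): Si's larger, more diffuse 3p orbitals accept an added electron slightly more readily than C's compact 2p.

(C)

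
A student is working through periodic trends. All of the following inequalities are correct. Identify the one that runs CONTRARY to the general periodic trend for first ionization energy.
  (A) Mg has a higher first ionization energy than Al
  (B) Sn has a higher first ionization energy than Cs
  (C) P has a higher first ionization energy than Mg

The general trend: first ionization energy increases across a period and decreases down a group.
(A) Mg (period 3, group 2) vs Al (period 3, group 13): the stated order contradicts the simple trend.
(B) Sn (period 5, group 14) vs Cs (period 6, group 1): the stated order agrees with the simple trend.
(C) P (period 3, group 15) vs Mg (period 3, group 2): the stated order agrees with the simple trend.
The exception is (A): Al's single 3p electron is easier to remove than one from Mg's filled 3s².

(A)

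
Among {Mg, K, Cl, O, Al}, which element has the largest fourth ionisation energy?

IE_4 is the cost of taking one more electron from the +3 cation: Mg³⁺ is already 1 electron into the core; K³⁺ is already 2 electrons into the core; Cl³⁺ still has 4 valence electrons; O³⁺ still has 3 valence electrons; Al³⁺ is the bare [Ne] core.
Usually core removal costs more than valence removal, but here the competition is close: a tightly held n=2 valence electron can cost more to remove than an n=3 core electron, so the actual values have to decide it.
Valence configurations: Cl³⁺ [Ne]3s²3p², O³⁺ [He]2s²2p¹.
Tabulated IE_4 (kJ/mol): Mg 10543, K 5877, Cl 5159, O 7469, Al 11577.
Hence IE_4: Cl < K < O < Mg < Al.

Al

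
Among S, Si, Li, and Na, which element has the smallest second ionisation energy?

Si

After 1 electron has been removed, what remains? S⁺ still has 5 valence electrons; Si⁺ still has 3 valence electrons; Li⁺ is the bare [He] core; Na⁺ is the bare [Ne] core.
Pulling an electron out of a noble-gas core costs far more than removing a remaining valence electron, so Na and Li sit at the high end of IE_2.
Valence configurations: S⁺ [Ne]3s²3p³, Si⁺ [Ne]3s²3p¹.
The numbers (kJ/mol): S 2252, Si 1577, Li 7298, Na 4562.
Putting it together, IE_2: Si < S < Na < Li.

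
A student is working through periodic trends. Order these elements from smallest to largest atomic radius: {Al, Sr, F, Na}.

F < Al < Na < Sr

F is in period 2, group 17; Na is in period 3, group 1; Al is in period 3, group 13; Sr is in period 5, group 2.
Across a period the added protons contract the valence shell; down a group each new principal shell makes the atom larger.
Neither a single period nor a single group — weigh both effects.
Al > F: relative to F, both the across-period and down-group shifts push Al's atomic radius up.
Na > Al: Na lies to the left of Al in period 3, so the across-period effect alone puts Na larger.
Sr > Na: period and group pull opposite ways; the down-group shift dominates (185 vs 155 pm).
For reference (pm): F 64, Na 155, Al 126, Sr 185.
So from smallest to largest: F < Al < Na < Sr.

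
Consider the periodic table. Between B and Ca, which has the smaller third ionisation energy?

B

IE_3 is the cost of taking one more electron from the +2 cation: B²⁺ still has 1 valence electron; Ca²⁺ is the bare [Ar] core.
Pulling an electron out of a noble-gas core costs far more than removing a remaining valence electron, so Ca sits at the high end of IE_3.
Approximate IE_3 values (kJ/mol): B 3660, Ca 4912.
So the third ionization energies run B < Ca.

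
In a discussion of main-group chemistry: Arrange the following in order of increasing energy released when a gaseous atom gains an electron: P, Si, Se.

P, Si, Se

Si is in period 3, group 14; P is in period 3, group 15; Se is in period 4, group 16.
Atoms with high Z_eff and room in the valence shell (especially the halogens) have the most exothermic electron affinities.
Here both period and group differ, so the two effects have to be weighed against each other.
Si > P: this pair runs against the simple trend — see the exception note.
Se > Si: period and group pull opposite ways; the across-period shift dominates (195 vs 134 kJ/mol).
Note the exception: Si has a higher electron affinity than P, contrary to the simple trend — adding an electron to P's half-filled 3p³ is unfavourable, so Si (3p²) has the more exothermic EA.
Tabulated electron affinity (kJ/mol): Si 134, P 72, Se 195.
So from lowest to highest: P < Si < Se.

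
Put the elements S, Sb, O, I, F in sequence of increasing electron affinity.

Electron affinity generally becomes more exothermic across a period toward the halogens and less exothermic down a group.
Here both period and group differ, so the two effects have to be weighed against each other.
O > Sb: both effects reinforce here, so O is clearly the higher of the two.
S > O: this pair runs against the simple trend — see the exception note.
I > S: period and group pull opposite ways; the across-period shift dominates (295 vs 200 kJ/mol).
F > I: they share group 17; the group trend gives F the larger value.
Note the exception: S has a higher electron affinity than O, contrary to the simple trend — the compact 2p subshell of O repels the added electron more than S's larger 3p does.
Approximate values (kJ/mol): O 141, F 328, S 200, Sb 103, I 295.
So from lowest to highest: Sb < O < S < I < F.

Sb < O < S < I < F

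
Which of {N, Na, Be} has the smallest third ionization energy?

After 2 electrons have been removed, what remains? N²⁺ still has 3 valence electrons; Na²⁺ is already 1 electron into the core; Be²⁺ is the bare [He] core.
Core electrons are held far more tightly than valence electrons, so Na and Be top the IE_3 order.
Approximate IE_3 values (kJ/mol): N 4578, Na 6910, Be 14849.
Putting it together, IE_3: N < Na < Be.

N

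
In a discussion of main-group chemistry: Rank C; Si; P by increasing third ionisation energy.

P < Si < C

IE_3 is the cost of taking one more electron from the +2 cation: C²⁺ still has 2 valence electrons; Si²⁺ still has 2 valence electrons; P²⁺ still has 3 valence electrons.
All are still removing valence electrons, so compare the +2 ions as you would atoms: IE_3 generally rises across a period (higher Z_eff) and falls down a group (larger shell), subject to the usual subshell exceptions.
Valence configurations: C²⁺ [He]2s², Si²⁺ [Ne]3s², P²⁺ [Ne]3s²3p¹.
P²⁺ loses a lone 3p electron whereas Si²⁺ must break into a filled 3s² pair, so IE_3(Si) > IE_3(P) even though P has the higher nuclear charge.
The numbers (kJ/mol): C 4620, Si 3232, P 2914.
So the third ionization energies run P < Si < C.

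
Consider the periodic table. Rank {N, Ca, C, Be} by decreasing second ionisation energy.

N, C, Be, Ca

Consider each +1 ion: N⁺ still has 4 valence electrons; Ca⁺ still has 1 valence electron; C⁺ still has 3 valence electrons; Be⁺ still has 1 valence electron.
All are still removing valence electrons, so compare the +1 ions as you would atoms: IE_2 generally rises across a period (higher Z_eff) and falls down a group (larger shell), subject to the usual subshell exceptions.
Valence configurations: N⁺ [He]2s²2p², Ca⁺ [Ar]4s¹, C⁺ [He]2s²2p¹, Be⁺ [He]2s¹.
The numbers (kJ/mol): N 2856, Ca 1145, C 2353, Be 1757.
Hence IE_2: Ca < Be < C < N.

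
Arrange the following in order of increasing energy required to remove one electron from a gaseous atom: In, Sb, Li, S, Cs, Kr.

Cs < Li < In < Sb < S < Kr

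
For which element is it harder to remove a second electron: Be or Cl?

Cl

The second ionization energy removes an electron from the +1 ion. For each element: Be⁺ still has 1 valence electron; Cl⁺ still has 6 valence electrons.
All are still removing valence electrons, so compare the +1 ions as you would atoms: IE_2 generally rises across a period (higher Z_eff) and falls down a group (larger shell), subject to the usual subshell exceptions.
Valence configurations: Be⁺ [He]2s¹, Cl⁺ [Ne]3s²3p⁴.
Approximate IE_2 values (kJ/mol): Be 1757, Cl 2298.
Overall IE_2 order: Be < Cl.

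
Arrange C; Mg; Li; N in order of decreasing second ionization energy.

Li, N, C, Mg

After 1 electron has been removed, what remains? C⁺ still has 3 valence electrons; Mg⁺ still has 1 valence electron; Li⁺ is the bare [He] core; N⁺ still has 4 valence electrons.
Breaking into a closed-shell core is much more expensive than removing a leftover valence electron — Li has the largest IE_2 here.
Valence configurations: C⁺ [He]2s²2p¹, Mg⁺ [Ne]3s¹, N⁺ [He]2s²2p².
Tabulated IE_2 (kJ/mol): C 2353, Mg 1451, Li 7298, N 2856.
Putting it together, IE_2: Mg < C < N < Li.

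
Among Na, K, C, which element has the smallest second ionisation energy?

The second ionization energy removes an electron from the +1 ion. For each element: Na⁺ is the bare [Ne] core; K⁺ is the bare [Ar] core; C⁺ still has 3 valence electrons.
Breaking into a closed-shell core is much more expensive than removing a leftover valence electron — K and Na have the largest IE_2 here.
Approximate IE_2 values (kJ/mol): Na 4562, K 3052, C 2353.
Overall IE_2 order: C < K < Na.

C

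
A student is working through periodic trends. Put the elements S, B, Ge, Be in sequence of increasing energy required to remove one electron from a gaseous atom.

Ge < B < Be < S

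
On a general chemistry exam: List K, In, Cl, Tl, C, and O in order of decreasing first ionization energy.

O > Cl > C > Tl > In > K

IE₁ increases left→right with effective nuclear charge and decreases top→bottom as the valence shell moves farther out.
These span different periods and groups, so the two trends combine.
In > K: period and group pull opposite ways; the across-period shift dominates (558 vs 419 kJ/mol).
Tl > In: this pair runs against the simple trend — see the exception note.
C > Tl: relative to Tl, both the across-period and down-group shifts push C's first ionization energy up.
Cl > C: period and group pull opposite ways; the across-period shift dominates (1251 vs 1086 kJ/mol).
O > Cl: period and group pull opposite ways; the down-group shift dominates (1314 vs 1251 kJ/mol).
Note the exception: Tl has a higher first ionization energy than In, contrary to the simple trend — relativistic 6s stabilisation and poor 4f/5d shielding distort the trend for the heavy p-block elements.
Approximate values (kJ/mol): C 1086, O 1314, Cl 1251, K 419, In 558, Tl 589.
So from highest to lowest: O > Cl > C > Tl > In > K.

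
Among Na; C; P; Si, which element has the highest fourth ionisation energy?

Na

Consider each +3 ion: Na³⁺ is already 2 electrons into the core; C³⁺ still has 1 valence electron; P³⁺ still has 2 valence electrons; Si³⁺ still has 1 valence electron.
Breaking into a closed-shell core is much more expensive than removing a leftover valence electron — Na has the largest IE_4 here.
Valence configurations: C³⁺ [He]2s¹, P³⁺ [Ne]3s², Si³⁺ [Ne]3s¹.
Approximate IE_4 values (kJ/mol): Na 9543, C 6223, P 4964, Si 4356.
Overall IE_4 order: Si < P < C < Na.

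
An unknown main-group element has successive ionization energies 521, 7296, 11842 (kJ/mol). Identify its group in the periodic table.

Group 1

Look for the largest jump between consecutive ionization energies: IE2/IE1 ≈ 14.0, far larger than any earlier ratio.
That jump marks the point where a core electron is being removed. So the atom has 1 valence electron.
A main-group element with 1 valence electron is in group 1.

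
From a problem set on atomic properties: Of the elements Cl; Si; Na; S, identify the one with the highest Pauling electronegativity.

Cl

Na is in period 3, group 1; Si is in period 3, group 14; S is in period 3, group 16; Cl is in period 3, group 17.
Atoms toward the upper right of the periodic table pull bonding electrons most strongly.
All lie in period 3, so electronegativity increases left to right.
The highest Pauling electronegativity among these belongs to Cl.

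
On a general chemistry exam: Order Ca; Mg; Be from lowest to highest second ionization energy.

Ca < Mg < Be

After 1 electron has been removed, what remains? Ca⁺ still has 1 valence electron; Mg⁺ still has 1 valence electron; Be⁺ still has 1 valence electron.
All are still removing valence electrons, so compare the +1 ions as you would atoms: IE_2 generally rises across a period (higher Z_eff) and falls down a group (larger shell), subject to the usual subshell exceptions.
Valence configurations: Ca⁺ [Ar]4s¹, Mg⁺ [Ne]3s¹, Be⁺ [He]2s¹.
Tabulated IE_2 (kJ/mol): Ca 1145, Mg 1451, Be 1757.
So the second ionization energies run Ca < Mg < Be.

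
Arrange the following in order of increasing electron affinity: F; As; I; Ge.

As, Ge, I, F

F is in period 2, group 17; Ge is in period 4, group 14; As is in period 4, group 15; I is in period 5, group 17.
Electron affinity generally becomes more exothermic across a period toward the halogens and less exothermic down a group.
Neither a single period nor a single group — weigh both effects.
Ge > As: this pair runs against the simple trend — see the exception note.
I > Ge: period and group pull opposite ways; the across-period shift dominates (295 vs 119 kJ/mol).
F > I: F sits above I in group 17, so the down-group effect alone puts F higher.
Note the exception: Ge has a higher electron affinity than As, contrary to the simple trend — adding an electron to As's half-filled 4p³ is unfavourable, so Ge (4p²) has the more exothermic EA.
Approximate values (kJ/mol): F 328, Ge 119, As 78, I 295.
So from lowest to highest: As < Ge < I < F.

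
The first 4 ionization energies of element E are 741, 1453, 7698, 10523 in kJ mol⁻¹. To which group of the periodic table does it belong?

Look for the largest jump between consecutive ionization energies: IE3/IE2 ≈ 5.3, far larger than any earlier ratio.
That jump marks the point where a core electron is being removed. So the atom has 2 valence electrons.
A main-group element with 2 valence electrons is in group 2.

Group 2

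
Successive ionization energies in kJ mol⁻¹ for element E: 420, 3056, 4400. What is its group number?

Group 1

Look for the largest jump between consecutive ionization energies: IE2/IE1 ≈ 7.3, far larger than any earlier ratio.
That jump marks the point where a core electron is being removed. So the atom has 1 valence electron.
A main-group element with 1 valence electron is in group 1.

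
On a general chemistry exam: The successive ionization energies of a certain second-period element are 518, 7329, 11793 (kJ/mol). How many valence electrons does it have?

Look for the largest jump between consecutive ionization energies: IE2/IE1 ≈ 14.1, far larger than any earlier ratio.
That jump marks the point where a core electron is being removed. So the atom has 1 valence electron.

1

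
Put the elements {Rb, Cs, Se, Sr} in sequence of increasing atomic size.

Se is in period 4, group 16; Rb is in period 5, group 1; Sr is in period 5, group 2; Cs is in period 6, group 1.
Atomic radius shrinks across a period as nuclear charge pulls the same shell inward, and grows down a group as new shells are added.
These span different periods and groups, so the two trends combine.
Sr > Se: relative to Se, both the across-period and down-group shifts push Sr's atomic radius up.
Rb > Sr: Rb lies to the left of Sr in period 5, so the across-period effect alone puts Rb larger.
Cs > Rb: Cs sits below Rb in group 1, so the down-group effect alone puts Cs larger.
Approximate values (pm): Se 116, Rb 210, Sr 185, Cs 232.
So from smallest to largest: Se < Sr < Rb < Cs.

Se < Sr < Rb < Cs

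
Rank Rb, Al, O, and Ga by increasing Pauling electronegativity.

Rb < Al < Ga < O

O is in period 2, group 16; Al is in period 3, group 13; Ga is in period 4, group 13; Rb is in period 5, group 1.
Electronegativity increases across a period and decreases down a group, tracking effective nuclear charge and atomic size.
Neither a single period nor a single group — weigh both effects.
Al > Rb: both effects reinforce here, so Al is clearly the higher of the two.
Ga > Al: this pair runs against the simple trend — see the exception note.
O > Ga: relative to Ga, both the across-period and down-group shifts push O's electronegativity up.
Note the exception: Ga has a higher electronegativity than Al, contrary to the simple trend — poor shielding by filled d (and f) subshells raises the heavier element's effective nuclear charge more than the simple down-group trend predicts.
Tabulated electronegativity (Pauling): O 3.44, Al 1.61, Ga 1.81, Rb 0.82.
So from lowest to highest: Rb < Al < Ga < O.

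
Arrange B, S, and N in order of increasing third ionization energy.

S < B < N

The third ionization energy removes an electron from the +2 ion. For each element: B²⁺ still has 1 valence electron; S²⁺ still has 4 valence electrons; N²⁺ still has 3 valence electrons.
All are still removing valence electrons, so compare the +2 ions as you would atoms: IE_3 generally rises across a period (higher Z_eff) and falls down a group (larger shell), subject to the usual subshell exceptions.
Valence configurations: B²⁺ [He]2s¹, S²⁺ [Ne]3s²3p², N²⁺ [He]2s²2p¹.
The numbers (kJ/mol): B 3660, S 3357, N 4578.
Putting it together, IE_3: S < B < N.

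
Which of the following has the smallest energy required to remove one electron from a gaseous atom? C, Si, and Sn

C is in period 2, group 14; Si is in period 3, group 14; Sn is in period 5, group 14.
First ionization energy rises across a period (greater Z_eff holds electrons more tightly) and falls down a group (valence electrons are farther from the nucleus).
All are in group 14, so first ionization energy increases up the group.
The smallest energy required to remove one electron from a gaseous atom among these belongs to Sn.

Sn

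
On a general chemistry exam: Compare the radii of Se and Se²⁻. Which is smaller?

Forming Se²⁻ adds 2 electrons to Se. More electron–electron repulsion in the same shell, with unchanged nuclear charge, lets the cloud expand.
An anion is larger than its parent atom: Se²⁻ > Se.

Se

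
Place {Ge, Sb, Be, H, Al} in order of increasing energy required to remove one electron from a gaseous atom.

H is in period 1, group 1; Be is in period 2, group 2; Al is in period 3, group 13; Ge is in period 4, group 14; Sb is in period 5, group 15.
First ionization energy rises across a period (greater Z_eff holds electrons more tightly) and falls down a group (valence electrons are farther from the nucleus).
These sit on a diagonal, where the across-period and down-group effects partly cancel.
Ge > Al: period and group pull opposite ways; the across-period shift dominates (762 vs 578 kJ/mol).
Sb > Ge: the two effects oppose for this pair; the across-period effect wins (831 vs 762 kJ/mol).
Be > Sb: the two effects oppose for this pair; the down-group effect wins (900 vs 831 kJ/mol).
H > Be: the two effects oppose for this pair; the down-group effect wins (1312 vs 900 kJ/mol).
Approximate values (kJ/mol): H 1312, Be 900, Al 578, Ge 762, Sb 831.
So from lowest to highest: Al < Ge < Sb < Be < H.

Al < Ge < Sb < Be < H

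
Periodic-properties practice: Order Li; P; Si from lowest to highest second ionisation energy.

Si < P < Li

Consider each +1 ion: Li⁺ is the bare [He] core; P⁺ still has 4 valence electrons; Si⁺ still has 3 valence electrons.
Core electrons are held far more tightly than valence electrons, so Li tops the IE_2 order.
Valence configurations: P⁺ [Ne]3s²3p², Si⁺ [Ne]3s²3p¹.
The numbers (kJ/mol): Li 7298, P 1907, Si 1577.
So the second ionization energies run Si < P < Li.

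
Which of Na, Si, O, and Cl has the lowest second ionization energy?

After 1 electron has been removed, what remains? Na⁺ is the bare [Ne] core; Si⁺ still has 3 valence electrons; O⁺ still has 5 valence electrons; Cl⁺ still has 6 valence electrons.
Pulling an electron out of a noble-gas core costs far more than removing a remaining valence electron, so Na sits at the high end of IE_2.
Valence configurations: Si⁺ [Ne]3s²3p¹, O⁺ [He]2s²2p³, Cl⁺ [Ne]3s²3p⁴.
Tabulated IE_2 (kJ/mol): Na 4562, Si 1577, O 3388, Cl 2298.
Putting it together, IE_2: Si < Cl < O < Na.

Si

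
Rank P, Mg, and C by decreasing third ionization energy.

Mg > C > P

After 2 electrons have been removed, what remains? P²⁺ still has 3 valence electrons; Mg²⁺ is the bare [Ne] core; C²⁺ still has 2 valence electrons.
Core electrons are held far more tightly than valence electrons, so Mg tops the IE_3 order.
Valence configurations: P²⁺ [Ne]3s²3p¹, C²⁺ [He]2s².
Tabulated IE_3 (kJ/mol): P 2914, Mg 7733, C 4620.
Hence IE_3: P < C < Mg.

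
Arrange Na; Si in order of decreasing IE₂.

The second ionization energy removes an electron from the +1 ion. For each element: Na⁺ is the bare [Ne] core; Si⁺ still has 3 valence electrons.
Breaking into a closed-shell core is much more expensive than removing a leftover valence electron — Na has the largest IE_2 here.
Tabulated IE_2 (kJ/mol): Na 4562, Si 1577.
So the second ionization energies run Si < Na.

Na > Si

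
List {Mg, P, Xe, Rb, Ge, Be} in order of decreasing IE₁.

IE₁ increases left→right with effective nuclear charge and decreases top→bottom as the valence shell moves farther out.
Here both period and group differ, so the two effects have to be weighed against each other.
Mg > Rb: both effects reinforce here, so Mg is clearly the higher of the two.
Ge > Mg: the two effects oppose for this pair; the across-period effect wins (762 vs 738 kJ/mol).
Be > Ge: the two effects oppose for this pair; the down-group effect wins (900 vs 762 kJ/mol).
P > Be: period and group pull opposite ways; the across-period shift dominates (1012 vs 900 kJ/mol).
Xe > P: period and group pull opposite ways; the across-period shift dominates (1170 vs 1012 kJ/mol).
Approximate values (kJ/mol): Be 900, Mg 738, P 1012, Ge 762, Rb 403, Xe 1170.
So from highest to lowest: Xe > P > Be > Ge > Mg > Rb.

Xe > P > Be > Ge > Mg > Rb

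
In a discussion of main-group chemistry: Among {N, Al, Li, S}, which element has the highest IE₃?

Li

Consider each +2 ion: N²⁺ still has 3 valence electrons; Al²⁺ still has 1 valence electron; Li²⁺ is already 1 electron into the core; S²⁺ still has 4 valence electrons.
Pulling an electron out of a noble-gas core costs far more than removing a remaining valence electron, so Li sits at the high end of IE_3.
Valence configurations: N²⁺ [He]2s²2p¹, Al²⁺ [Ne]3s¹, S²⁺ [Ne]3s²3p².
Tabulated IE_3 (kJ/mol): N 4578, Al 2745, Li 11815, S 3357.
Hence IE_3: Al < S < N < Li.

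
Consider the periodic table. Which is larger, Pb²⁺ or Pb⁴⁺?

Pb²⁺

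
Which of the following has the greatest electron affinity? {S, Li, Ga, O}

Li is in period 2, group 1; O is in period 2, group 16; S is in period 3, group 16; Ga is in period 4, group 13.
Adding an electron releases more energy for atoms nearer the top right (short of the noble gases).
These span different periods and groups, so the two trends combine.
Li > Ga: the two effects oppose for this pair; the down-group effect wins (60 vs 29 kJ/mol).
O > Li: both are in period 2; the period trend gives O the larger value.
S > O: this pair runs against the simple trend — see the exception note.
Note the exception: S has a higher electron affinity than O, contrary to the simple trend — the compact 2p subshell of O repels the added electron more than S's larger 3p does.
Approximate values (kJ/mol): Li 60, O 141, S 200, Ga 29.
The greatest electron affinity among these belongs to S.

S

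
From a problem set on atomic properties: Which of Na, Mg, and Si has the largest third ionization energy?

Mg

IE_3 is the cost of taking one more electron from the +2 cation: Na²⁺ is already 1 electron into the core; Mg²⁺ is the bare [Ne] core; Si²⁺ still has 2 valence electrons.
Breaking into a closed-shell core is much more expensive than removing a leftover valence electron — Na and Mg have the largest IE_3 here.
Approximate IE_3 values (kJ/mol): Na 6910, Mg 7733, Si 3232.
So the third ionization energies run Si < Na < Mg.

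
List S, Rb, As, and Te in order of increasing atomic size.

S < As < Te < Rb

S is in period 3, group 16; As is in period 4, group 15; Rb is in period 5, group 1; Te is in period 5, group 16.
Across a period the added protons contract the valence shell; down a group each new principal shell makes the atom larger.
Neither a single period nor a single group — weigh both effects.
As > S: both effects reinforce here, so As is clearly the larger of the two.
Te > As: period and group pull opposite ways; the down-group shift dominates (136 vs 121 pm).
Rb > Te: Rb lies to the left of Te in period 5, so the across-period effect alone puts Rb larger.
Approximate values (pm): S 103, As 121, Rb 210, Te 136.
So from smallest to largest: S < As < Te < Rb.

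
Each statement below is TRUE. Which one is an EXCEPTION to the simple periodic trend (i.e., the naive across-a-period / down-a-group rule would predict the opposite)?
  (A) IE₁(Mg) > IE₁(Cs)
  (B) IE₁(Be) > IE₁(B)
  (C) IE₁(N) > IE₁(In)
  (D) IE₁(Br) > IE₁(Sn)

(B)

The general trend: IE₁ increases across a period and decreases down a group.
(A) Mg (period 3, group 2) vs Cs (period 6, group 1): the stated order agrees with the simple trend.
(B) Be (period 2, group 2) vs B (period 2, group 13): the stated order contradicts the simple trend.
(C) N (period 2, group 15) vs In (period 5, group 13): the stated order agrees with the simple trend.
(D) Br (period 4, group 17) vs Sn (period 5, group 14): the stated order agrees with the simple trend.
The exception is (B): removing B's lone 2p electron is easier than breaking Be's filled 2s².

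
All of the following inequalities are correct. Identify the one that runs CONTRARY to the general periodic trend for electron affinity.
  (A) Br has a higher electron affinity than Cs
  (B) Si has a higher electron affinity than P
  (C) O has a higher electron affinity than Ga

(B)

The general trend: electron affinity increases across a period and decreases down a group.
(A) Br (period 4, group 17) vs Cs (period 6, group 1): the stated order agrees with the simple trend.
(B) Si (period 3, group 14) vs P (period 3, group 15): the stated order contradicts the simple trend.
(C) O (period 2, group 16) vs Ga (period 4, group 13): the stated order agrees with the simple trend.
The exception is (B): adding an electron to P's half-filled 3p³ is unfavourable, so Si (3p²) has the more exothermic EA.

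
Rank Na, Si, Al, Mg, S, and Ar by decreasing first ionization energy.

Ar > S > Si > Mg > Al > Na

Na is in period 3, group 1; Mg is in period 3, group 2; Al is in period 3, group 13; Si is in period 3, group 14; S is in period 3, group 16; Ar is in period 3, group 18.
IE₁ increases left→right with effective nuclear charge and decreases top→bottom as the valence shell moves farther out.
All lie in period 3; the across-period trend (first ionization energy increases left to right) applies, with the exception below.
Note the exception: Mg has a higher first ionization energy than Al, contrary to the simple trend — Al's single 3p electron is easier to remove than one from Mg's filled 3s².
Tabulated first ionization energy (kJ/mol): Na 496, Mg 738, Al 578, Si 786, S 1000, Ar 1521.
So from highest to lowest: Ar > S > Si > Mg > Al > Na.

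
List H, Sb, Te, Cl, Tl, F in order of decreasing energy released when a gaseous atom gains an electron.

Cl > F > Te > Sb > H > Tl

Atoms with high Z_eff and room in the valence shell (especially the halogens) have the most exothermic electron affinities.
Here both period and group differ, so the two effects have to be weighed against each other.
H > Tl: period and group pull opposite ways; the down-group shift dominates (73 vs 19 kJ/mol).
Sb > H: the two effects oppose for this pair; the across-period effect wins (103 vs 73 kJ/mol).
Te > Sb: both are in period 5; the period trend gives Te the larger value.
F > Te: relative to Te, both the across-period and down-group shifts push F's electron affinity up.
Cl > F: this pair runs against the simple trend — see the exception note.
Note the exception: Cl has a higher electron affinity than F, contrary to the simple trend — F's small 2p subshell makes the incoming electron feel strong e⁻–e⁻ repulsion, so Cl actually releases more energy on gaining an electron.
For reference (kJ/mol): H 73, F 328, Cl 349, Sb 103, Te 190, Tl 19.
So from highest to lowest: Cl > F > Te > Sb > H > Tl.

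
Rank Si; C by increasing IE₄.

Si, C

After 3 electrons have been removed, what remains? Si³⁺ still has 1 valence electron; C³⁺ still has 1 valence electron.
All are still removing valence electrons, so compare the +3 ions as you would atoms: IE_4 generally rises across a period (higher Z_eff) and falls down a group (larger shell), subject to the usual subshell exceptions.
Valence configurations: Si³⁺ [Ne]3s¹, C³⁺ [He]2s¹.
Approximate IE_4 values (kJ/mol): Si 4356, C 6223.
Putting it together, IE_4: Si < C.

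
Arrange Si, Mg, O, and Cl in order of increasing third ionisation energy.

IE_3 is the cost of taking one more electron from the +2 cation: Si²⁺ still has 2 valence electrons; Mg²⁺ is the bare [Ne] core; O²⁺ still has 4 valence electrons; Cl²⁺ still has 5 valence electrons.
Core electrons are held far more tightly than valence electrons, so Mg tops the IE_3 order.
Valence configurations: Si²⁺ [Ne]3s², O²⁺ [He]2s²2p², Cl²⁺ [Ne]3s²3p³.
Tabulated IE_3 (kJ/mol): Si 3232, Mg 7733, O 5300, Cl 3822.
Hence IE_3: Si < Cl < O < Mg.

Si < Cl < O < Mg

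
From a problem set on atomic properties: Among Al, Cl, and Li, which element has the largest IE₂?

Li

After 1 electron has been removed, what remains? Al⁺ still has 2 valence electrons; Cl⁺ still has 6 valence electrons; Li⁺ is the bare [He] core.
Pulling an electron out of a noble-gas core costs far more than removing a remaining valence electron, so Li sits at the high end of IE_2.
Valence configurations: Al⁺ [Ne]3s², Cl⁺ [Ne]3s²3p⁴.
The numbers (kJ/mol): Al 1817, Cl 2298, Li 7298.
Hence IE_2: Al < Cl < Li.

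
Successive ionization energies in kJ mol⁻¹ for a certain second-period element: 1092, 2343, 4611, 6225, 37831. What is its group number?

Group 14

Look for the largest jump between consecutive ionization energies: IE5/IE4 ≈ 6.1, far larger than any earlier ratio.
That jump marks the point where a core electron is being removed. So the atom has 4 valence electrons.
A main-group element with 4 valence electrons is in group 14.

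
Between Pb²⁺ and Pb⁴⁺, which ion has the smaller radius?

Both ions have Z = 82 protons, but Pb⁴⁺ has lost more electrons, so its remaining electrons feel a larger effective nuclear charge per electron and are pulled in more tightly.
Higher positive charge → smaller ion, so Pb²⁺ > Pb⁴⁺.

Pb⁴⁺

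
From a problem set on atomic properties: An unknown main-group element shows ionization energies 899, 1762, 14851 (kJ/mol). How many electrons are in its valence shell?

Look for the largest jump between consecutive ionization energies: IE3/IE2 ≈ 8.4, far larger than any earlier ratio.
That jump marks the point where a core electron is being removed. So the atom has 2 valence electrons.

2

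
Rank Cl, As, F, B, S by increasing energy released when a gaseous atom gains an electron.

B is in period 2, group 13; F is in period 2, group 17; S is in period 3, group 16; Cl is in period 3, group 17; As is in period 4, group 15.
Adding an electron releases more energy for atoms nearer the top right (short of the noble gases).
Neither a single period nor a single group — weigh both effects.
As > B: the two effects oppose for this pair; the across-period effect wins (78 vs 27 kJ/mol).
S > As: both effects reinforce here, so S is clearly the higher of the two.
F > S: both effects reinforce here, so F is clearly the higher of the two.
Cl > F: this pair runs against the simple trend — see the exception note.
Note the exception: Cl has a higher electron affinity than F, contrary to the simple trend — F's small 2p subshell makes the incoming electron feel strong e⁻–e⁻ repulsion, so Cl actually releases more energy on gaining an electron.
Approximate values (kJ/mol): B 27, F 328, S 200, Cl 349, As 78.
So from lowest to highest: B < As < S < F < Cl.

B, As, S, F, Cl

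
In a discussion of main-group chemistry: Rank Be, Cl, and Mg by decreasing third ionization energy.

Be > Mg > Cl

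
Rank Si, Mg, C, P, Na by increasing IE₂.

Consider each +1 ion: Si⁺ still has 3 valence electrons; Mg⁺ still has 1 valence electron; C⁺ still has 3 valence electrons; P⁺ still has 4 valence electrons; Na⁺ is the bare [Ne] core.
Breaking into a closed-shell core is much more expensive than removing a leftover valence electron — Na has the largest IE_2 here.
Valence configurations: Si⁺ [Ne]3s²3p¹, Mg⁺ [Ne]3s¹, C⁺ [He]2s²2p¹, P⁺ [Ne]3s²3p².
Approximate IE_2 values (kJ/mol): Si 1577, Mg 1451, C 2353, P 1907, Na 4562.
Overall IE_2 order: Mg < Si < P < C < Na.

Mg < Si < P < C < Na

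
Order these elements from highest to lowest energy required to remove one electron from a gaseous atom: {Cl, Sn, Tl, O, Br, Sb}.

O > Cl > Br > Sb > Sn > Tl

Across a period the outer electron is held more tightly (higher IE₁); down a group it sits in a higher shell, more shielded, and comes off more easily.
These span different periods and groups, so the two trends combine.
Sn > Tl: relative to Tl, both the across-period and down-group shifts push Sn's first ionization energy up.
Sb > Sn: Sb lies to the right of Sn in period 5, so the across-period effect alone puts Sb higher.
Br > Sb: both effects reinforce here, so Br is clearly the higher of the two.
Cl > Br: Cl sits above Br in group 17, so the down-group effect alone puts Cl higher.
O > Cl: the two effects oppose for this pair; the down-group effect wins (1314 vs 1251 kJ/mol).
For reference (kJ/mol): O 1314, Cl 1251, Br 1140, Sn 709, Sb 831, Tl 589.
So from highest to lowest: O > Cl > Br > Sb > Sn > Tl.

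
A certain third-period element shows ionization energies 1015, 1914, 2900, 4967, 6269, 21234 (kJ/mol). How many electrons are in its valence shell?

Look for the largest jump between consecutive ionization energies: IE6/IE5 ≈ 3.4, far larger than any earlier ratio.
That jump marks the point where a core electron is being removed. So the atom has 5 valence electrons.

5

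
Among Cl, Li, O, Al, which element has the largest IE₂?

After 1 electron has been removed, what remains? Cl⁺ still has 6 valence electrons; Li⁺ is the bare [He] core; O⁺ still has 5 valence electrons; Al⁺ still has 2 valence electrons.
Core electrons are held far more tightly than valence electrons, so Li tops the IE_2 order.
Valence configurations: Cl⁺ [Ne]3s²3p⁴, O⁺ [He]2s²2p³, Al⁺ [Ne]3s².
The numbers (kJ/mol): Cl 2298, Li 7298, O 3388, Al 1817.
Hence IE_2: Al < Cl < O < Li.

Li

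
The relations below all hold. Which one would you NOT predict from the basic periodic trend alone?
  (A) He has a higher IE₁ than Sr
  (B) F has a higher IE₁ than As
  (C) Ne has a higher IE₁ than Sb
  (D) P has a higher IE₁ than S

The general trend: IE₁ increases across a period and decreases down a group.
(A) He (period 1, group 18) vs Sr (period 5, group 2): the stated order agrees with the simple trend.
(B) F (period 2, group 17) vs As (period 4, group 15): the stated order agrees with the simple trend.
(C) Ne (period 2, group 18) vs Sb (period 5, group 15): the stated order agrees with the simple trend.
(D) P (period 3, group 15) vs S (period 3, group 16): the stated order contradicts the simple trend.
The exception is (D): S (3p⁴) ionizes more easily than half-filled P (3p³) because the paired 3p electron in S is pushed out by e⁻–e⁻ repulsion.

(D)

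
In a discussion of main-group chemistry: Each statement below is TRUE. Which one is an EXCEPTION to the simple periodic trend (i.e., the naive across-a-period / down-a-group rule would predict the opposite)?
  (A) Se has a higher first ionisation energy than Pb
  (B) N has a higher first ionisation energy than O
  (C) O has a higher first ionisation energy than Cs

The general trend: first ionisation energy increases across a period and decreases down a group.
(A) Se (period 4, group 16) vs Pb (period 6, group 14): the stated order agrees with the simple trend.
(B) N (period 2, group 15) vs O (period 2, group 16): the stated order contradicts the simple trend.
(C) O (period 2, group 16) vs Cs (period 6, group 1): the stated order agrees with the simple trend.
The exception is (B): pairing an electron in O's 2p⁴ costs repulsion energy, so O ionizes more easily than half-filled N (2p³).

(B)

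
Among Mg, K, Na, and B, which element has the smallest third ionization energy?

B

Consider each +2 ion: Mg²⁺ is the bare [Ne] core; K²⁺ is already 1 electron into the core; Na²⁺ is already 1 electron into the core; B²⁺ still has 1 valence electron.
Pulling an electron out of a noble-gas core costs far more than removing a remaining valence electron, so K, Na and Mg sit at the high end of IE_3.
The numbers (kJ/mol): Mg 7733, K 4420, Na 6910, B 3660.
Hence IE_3: B < K < Na < Mg.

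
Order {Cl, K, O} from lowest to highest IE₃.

Cl, K, O

IE_3 is the cost of taking one more electron from the +2 cation: Cl²⁺ still has 5 valence electrons; K²⁺ is already 1 electron into the core; O²⁺ still has 4 valence electrons.
Usually core removal costs more than valence removal, but here the competition is close: a tightly held n=2 valence electron can cost more to remove than an n=3 core electron, so the actual values have to decide it.
Valence configurations: Cl²⁺ [Ne]3s²3p³, O²⁺ [He]2s²2p².
Tabulated IE_3 (kJ/mol): Cl 3822, K 4420, O 5300.
Overall IE_3 order: Cl < K < O.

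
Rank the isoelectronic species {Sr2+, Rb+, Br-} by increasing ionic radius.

Sr2+, Rb+, Br-

All of these have 36 electrons, so size is governed by nuclear charge alone: the more protons, the stronger the pull on the same electron cloud, and the smaller the ion.
Nuclear charges: Sr2+ (Z=38), Rb+ (Z=37), Br- (Z=35).
Smallest to largest: Sr2+ < Rb+ < Br-.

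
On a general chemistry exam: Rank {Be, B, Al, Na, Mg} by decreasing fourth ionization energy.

The fourth ionization energy removes an electron from the +3 ion. For each element: Be³⁺ is already 1 electron into the core; B³⁺ is the bare [He] core; Al³⁺ is the bare [Ne] core; Na³⁺ is already 2 electrons into the core; Mg³⁺ is already 1 electron into the core.
All of these are removing an electron from a noble-gas core or deeper; the smaller core (lower principal quantum number) is held far more tightly, and within a period the higher nuclear charge binds the same core more tightly.
Approximate IE_4 values (kJ/mol): Be 21007, B 25026, Al 11577, Na 9543, Mg 10543.
Putting it together, IE_4: Na < Mg < Al < Be < B.

B > Be > Al > Mg > Na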